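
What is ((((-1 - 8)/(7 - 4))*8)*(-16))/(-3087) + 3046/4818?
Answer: 419605/826287 ≈ 0.50782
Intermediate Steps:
((((-1 - 8)/(7 - 4))*8)*(-16))/(-3087) + 3046/4818 = ((-9/3*8)*(-16))*(-1/3087) + 3046*(1/4818) = ((-9*⅓*8)*(-16))*(-1/3087) + 1523/2409 = (-3*8*(-16))*(-1/3087) + 1523/2409 = -24*(-16)*(-1/3087) + 1523/2409 = 384*(-1/3087) + 1523/2409 = -128/1029 + 1523/2409 = 419605/826287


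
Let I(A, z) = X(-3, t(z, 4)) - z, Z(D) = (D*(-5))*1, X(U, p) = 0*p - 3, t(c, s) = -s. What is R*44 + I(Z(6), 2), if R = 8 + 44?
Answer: 2283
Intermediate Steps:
X(U, p) = -3 (X(U, p) = 0 - 3 = -3)
Z(D) = -5*D (Z(D) = -5*D*1 = -5*D)
R = 52
I(A, z) = -3 - z
R*44 + I(Z(6), 2) = 52*44 + (-3 - 1*2) = 2288 + (-3 - 2) = 2288 - 5 = 2283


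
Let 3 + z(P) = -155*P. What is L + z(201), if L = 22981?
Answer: -8177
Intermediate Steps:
z(P) = -3 - 155*P
L + z(201) = 22981 + (-3 - 155*201) = 22981 + (-3 - 31155) = 22981 - 31158 = -8177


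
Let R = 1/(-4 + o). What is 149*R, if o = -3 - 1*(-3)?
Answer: -149/4 ≈ -37.250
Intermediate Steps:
o = 0 (o = -3 + 3 = 0)
R = -¼ (R = 1/(-4 + 0) = 1/(-4) = -¼ ≈ -0.25000)
149*R = 149*(-¼) = -149/4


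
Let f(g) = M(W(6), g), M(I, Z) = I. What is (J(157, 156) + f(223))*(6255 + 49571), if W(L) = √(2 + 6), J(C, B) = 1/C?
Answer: 55826/157 + 111652*√2 ≈ 1.5826e+5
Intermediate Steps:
W(L) = 2*√2 (W(L) = √8 = 2*√2)
f(g) = 2*√2
(J(157, 156) + f(223))*(6255 + 49571) = (1/157 + 2*√2)*(6255 + 49571) = (1/157 + 2*√2)*55826 = 55826/157 + 111652*√2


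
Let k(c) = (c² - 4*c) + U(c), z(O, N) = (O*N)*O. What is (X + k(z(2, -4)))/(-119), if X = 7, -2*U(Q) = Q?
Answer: -335/119 ≈ -2.8151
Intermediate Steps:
U(Q) = -Q/2
z(O, N) = N*O² (z(O, N) = (N*O)*O = N*O²)
k(c) = c² - 9*c/2 (k(c) = (c² - 4*c) - c/2 = c² - 9*c/2)
(X + k(z(2, -4)))/(-119) = (7 + (-4*2²)*(-9 + 2*(-4*2²))/2)/(-119) = -(7 + (-4*4)*(-9 + 2*(-4*4))/2)/119 = -(7 + (½)*(-16)*(-9 + 2*(-16)))/119 = -(7 + (½)*(-16)*(-9 - 32))/119 = -(7 + (½)*(-16)*(-41))/119 = -(7 + 328)/119 = -1/119*335 = -335/119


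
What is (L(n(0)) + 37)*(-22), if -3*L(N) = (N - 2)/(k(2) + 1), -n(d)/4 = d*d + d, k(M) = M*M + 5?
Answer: -12232/15 ≈ -815.47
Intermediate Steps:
k(M) = 5 + M² (k(M) = M² + 5 = 5 + M²)
n(d) = -4*d - 4*d² (n(d) = -4*(d*d + d) = -4*(d² + d) = -4*(d + d²) = -4*d - 4*d²)
L(N) = 1/15 - N/30 (L(N) = -(N - 2)/(3*((5 + 2²) + 1)) = -(-2 + N)/(3*((5 + 4) + 1)) = -(-2 + N)/(3*(9 + 1)) = -(-2 + N)/(3*10) = -(-⅕ + N/10)/3 = 1/15 - N/30)
(L(n(0)) + 37)*(-22) = ((1/15 - (-2)*0*(1 + 0)/15) + 37)*(-22) = ((1/15 - (-2)*0/15) + 37)*(-22) = ((1/15 - 1/30*0) + 37)*(-22) = ((1/15 + 0) + 37)*(-22) = (1/15 + 37)*(-22) = (556/15)*(-22) = -12232/15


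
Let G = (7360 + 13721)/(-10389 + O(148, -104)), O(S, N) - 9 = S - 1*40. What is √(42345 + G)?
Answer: √31026202142/856 ≈ 205.77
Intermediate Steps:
O(S, N) = -31 + S (O(S, N) = 9 + (S - 1*40) = 9 + (S - 40) = 9 + (-40 + S) = -31 + S)
G = -7027/3424 (G = (7360 + 13721)/(-10389 + (-31 + 148)) = 21081/(-10389 + 117) = 21081/(-10272) = 21081*(-1/10272) = -7027/3424 ≈ -2.0523)
√(42345 + G) = √(42345 - 7027/3424) = √(144982253/3424) = √31026202142/856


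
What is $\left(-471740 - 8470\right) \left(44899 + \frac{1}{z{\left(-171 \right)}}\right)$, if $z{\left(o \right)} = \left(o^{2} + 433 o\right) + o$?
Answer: $- \frac{323220183150820}{14991} \approx -2.1561 \cdot 10^{10}$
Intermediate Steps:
$z{\left(o \right)} = o^{2} + 434 o$
$\left(-471740 - 8470\right) \left(44899 + \frac{1}{z{\left(-171 \right)}}\right) = \left(-471740 - 8470\right) \left(44899 + \frac{1}{\left(-171\right) \left(434 - 171\right)}\right) = - 480210 \left(44899 + \frac{1}{\left(-171\right) 263}\right) = - 480210 \left(44899 + \frac{1}{-44973}\right) = - 480210 \left(44899 - \frac{1}{44973}\right) = \left(-480210\right) \frac{2019242726}{44973} = - \frac{323220183150820}{14991}$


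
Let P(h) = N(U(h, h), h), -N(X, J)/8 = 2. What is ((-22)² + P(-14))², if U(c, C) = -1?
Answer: 219024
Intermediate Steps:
N(X, J) = -16 (N(X, J) = -8*2 = -16)
P(h) = -16
((-22)² + P(-14))² = ((-22)² - 16)² = (484 - 16)² = 468² = 219024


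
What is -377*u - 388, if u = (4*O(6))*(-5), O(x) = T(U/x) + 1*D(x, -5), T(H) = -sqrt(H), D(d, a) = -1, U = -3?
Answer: -7928 - 3770*I*sqrt(2) ≈ -7928.0 - 5331.6*I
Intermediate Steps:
O(x) = -1 - sqrt(3)*sqrt(-1/x) (O(x) = -sqrt(-3/x) + 1*(-1) = -sqrt(3)*sqrt(-1/x) - 1 = -1 - sqrt(3)*sqrt(-1/x))
u = 20 + 10*I*sqrt(2) (u = (4*(-1 - sqrt(3)*sqrt(-1/6)))*(-5) = (4*(-1 - sqrt(3)*I*sqrt(6)/6))*(-5) = (4*(-1 - I*sqrt(2)/2))*(-5) = (-4 - 2*I*sqrt(2))*(-5) = 20 + 10*I*sqrt(2) ≈ 20.0 + 14.142*I)
-377*u - 388 = -377*(20 + 10*I*sqrt(2)) - 388 = (-7540 - 3770*I*sqrt(2)) - 388 = -7928 - 3770*I*sqrt(2)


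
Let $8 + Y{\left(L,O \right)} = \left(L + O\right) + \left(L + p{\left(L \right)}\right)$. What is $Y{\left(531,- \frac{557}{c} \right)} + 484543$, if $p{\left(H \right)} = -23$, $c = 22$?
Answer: $\frac{10682071}{22} \approx 4.8555 \cdot 10^{5}$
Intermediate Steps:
$Y{\left(L,O \right)} = -31 + O + 2 L$ ($Y{\left(L,O \right)} = -8 + \left(\left(L + O\right) + \left(L - 23\right)\right) = -8 + \left(\left(L + O\right) + \left(-23 + L\right)\right) = -8 + \left(-23 + O + 2 L\right) = -31 + O + 2 L$)
$Y{\left(531,- \frac{557}{c} \right)} + 484543 = \left(-31 - \frac{557}{22} + 2 \cdot 531\right) + 484543 = \left(-31 - \frac{557}{22} + 1062\right) + 484543 = \frac{22125}{22} + 484543 = \frac{10682071}{22}$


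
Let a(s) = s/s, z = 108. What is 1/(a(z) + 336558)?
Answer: 1/336559 ≈ 2.9712e-6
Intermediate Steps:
a(s) = 1
1/(a(z) + 336558) = 1/(1 + 336558) = 1/336559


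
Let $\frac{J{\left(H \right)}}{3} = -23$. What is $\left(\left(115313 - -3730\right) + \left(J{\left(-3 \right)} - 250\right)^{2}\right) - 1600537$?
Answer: $-1379733$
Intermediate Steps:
$J{\left(H \right)} = -69$ ($J{\left(H \right)} = 3 \left(-23\right) = -69$)
$\left(\left(115313 - -3730\right) + \left(J{\left(-3 \right)} - 250\right)^{2}\right) - 1600537 = \left(\left(115313 - -3730\right) + \left(-69 - 250\right)^{2}\right) - 1600537 = \left(\left(115313 + 3730\right) + \left(-319\right)^{2}\right) - 1600537 = \left(119043 + 101761\right) - 1600537 = 220804 - 1600537 = -1379733$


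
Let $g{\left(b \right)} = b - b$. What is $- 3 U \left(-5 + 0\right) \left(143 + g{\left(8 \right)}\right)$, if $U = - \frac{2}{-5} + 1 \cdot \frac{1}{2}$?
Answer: $\frac{3861}{2} \approx 1930.5$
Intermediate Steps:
$g{\left(b \right)} = 0$
$U = \frac{9}{10}$ ($U = \left(-2\right) \left(- \frac{1}{5}\right) + 1 \cdot \frac{1}{2} = \frac{2}{5} + \frac{1}{2} = \frac{9}{10} \approx 0.9$)
$- 3 U \left(-5 + 0\right) \left(143 + g{\left(8 \right)}\right) = \left(-3\right) \frac{9}{10} \left(-5 + 0\right) \left(143 + 0\right) = \left(- \frac{27}{10}\right) \left(-5\right) 143 = \frac{27}{2} \cdot 143 = \frac{3861}{2}$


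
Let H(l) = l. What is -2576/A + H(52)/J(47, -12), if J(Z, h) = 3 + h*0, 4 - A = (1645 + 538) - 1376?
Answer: 49484/2409 ≈ 20.541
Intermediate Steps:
A = -803 (A = 4 - ((1645 + 538) - 1376) = 4 - (2183 - 1376) = 4 - 1*807 = 4 - 807 = -803)
J(Z, h) = 3 (J(Z, h) = 3 + 0 = 3)
-2576/A + H(52)/J(47, -12) = -2576/(-803) + 52/3 = -2576*(-1/803) + 52*(⅓) = 2576/803 + 52/3 = 49484/2409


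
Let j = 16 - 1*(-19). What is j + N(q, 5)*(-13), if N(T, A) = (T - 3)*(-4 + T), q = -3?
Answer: -511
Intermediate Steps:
N(T, A) = (-4 + T)*(-3 + T) (N(T, A) = (-3 + T)*(-4 + T) = (-4 + T)*(-3 + T))
j = 35 (j = 16 + 19 = 35)
j + N(q, 5)*(-13) = 35 + (12 + (-3)² - 7*(-3))*(-13) = 35 + (12 + 9 + 21)*(-13) = 35 + 42*(-13) = 35 - 546 = -511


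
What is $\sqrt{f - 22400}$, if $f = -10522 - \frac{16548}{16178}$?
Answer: $\frac{2 i \sqrt{538554157887}}{8089} \approx 181.45 i$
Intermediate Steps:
$f = - \frac{85120732}{8089}$ ($f = -10522 - 16548 \cdot \frac{1}{16178} = -10522 - \frac{8274}{8089} = - \frac{85120732}{8089} \approx -10523.0$)
$\sqrt{f - 22400} = \sqrt{- \frac{85120732}{8089} - 22400} = \sqrt{- \frac{266314332}{8089}} = \frac{2 i \sqrt{538554157887}}{8089}$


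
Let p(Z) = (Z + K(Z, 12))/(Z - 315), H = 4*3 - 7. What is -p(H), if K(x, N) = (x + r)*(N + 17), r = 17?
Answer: 643/310 ≈ 2.0742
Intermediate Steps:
K(x, N) = (17 + N)*(17 + x) (K(x, N) = (x + 17)*(N + 17) = (17 + x)*(17 + N) = (17 + N)*(17 + x))
H = 5 (H = 12 - 7 = 5)
p(Z) = (493 + 30*Z)/(-315 + Z) (p(Z) = (Z + (289 + 17*12 + 17*Z + 12*Z))/(Z - 315) = (Z + (289 + 204 + 17*Z + 12*Z))/(-315 + Z) = (Z + (493 + 29*Z))/(-315 + Z) = (493 + 30*Z)/(-315 + Z))
-p(H) = -(493 + 30*5)/(-315 + 5) = -(493 + 150)/(-310) = -(-1)*643/310 = -1*(-643/310) = 643/310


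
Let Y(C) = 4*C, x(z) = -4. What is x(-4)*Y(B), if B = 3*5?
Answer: -240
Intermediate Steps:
B = 15
x(-4)*Y(B) = -16*15 = -4*60 = -240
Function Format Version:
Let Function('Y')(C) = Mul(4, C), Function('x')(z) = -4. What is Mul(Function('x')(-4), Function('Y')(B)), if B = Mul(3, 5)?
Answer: -240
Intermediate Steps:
B = 15
Mul(Function('x')(-4), Function('Y')(B)) = Mul(-4, Mul(4, 15)) = Mul(-4, 60) = -240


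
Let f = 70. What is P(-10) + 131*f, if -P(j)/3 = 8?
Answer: 9146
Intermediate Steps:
P(j) = -24 (P(j) = -3*8 = -24)
P(-10) + 131*f = -24 + 131*70 = -24 + 9170 = 9146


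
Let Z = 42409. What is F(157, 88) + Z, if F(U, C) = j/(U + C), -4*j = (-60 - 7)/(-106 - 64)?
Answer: 7065339333/166600 ≈ 42409.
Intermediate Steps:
j = -67/680 (j = -(-60 - 7)/(4*(-106 - 64)) = -(-67)/(4*(-170)) = -(-67)*(-1)/(4*170) = -¼*67/170 = -67/680 ≈ -0.098529)
F(U, C) = -67/(680*(C + U)) (F(U, C) = -67/(680*(U + C)) = -67/(680*(C + U)))
F(157, 88) + Z = -67/(680*88 + 680*157) + 42409 = -67/(59840 + 106760) + 42409 = -67/166600 + 42409 = 7065339333/166600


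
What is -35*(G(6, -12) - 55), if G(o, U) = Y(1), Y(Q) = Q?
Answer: 1890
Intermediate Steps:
G(o, U) = 1
-35*(G(6, -12) - 55) = -35*(1 - 55) = -35*(-54) = 1890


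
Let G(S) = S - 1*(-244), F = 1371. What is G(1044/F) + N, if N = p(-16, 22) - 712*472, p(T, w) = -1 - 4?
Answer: -153471677/457 ≈ -3.3582e+5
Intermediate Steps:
p(T, w) = -5
N = -336069 (N = -5 - 712*472 = -5 - 336064 = -336069)
G(S) = 244 + S (G(S) = S + 244 = 244 + S)
G(1044/F) + N = (244 + 1044/1371) - 336069 = (244 + 1044*(1/1371)) - 336069 = (244 + 348/457) - 336069 = 111856/457 - 336069 = -153471677/457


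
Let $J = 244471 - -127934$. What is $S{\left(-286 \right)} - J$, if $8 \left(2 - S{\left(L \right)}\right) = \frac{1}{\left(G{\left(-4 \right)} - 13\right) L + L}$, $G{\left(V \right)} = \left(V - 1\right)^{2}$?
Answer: $- \frac{11076754831}{29744} \approx -3.724 \cdot 10^{5}$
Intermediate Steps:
$J = 372405$ ($J = 244471 + 127934 = 372405$)
$G{\left(V \right)} = \left(-1 + V\right)^{2}$
$S{\left(L \right)} = 2 - \frac{1}{104 L}$ ($S{\left(L \right)} = 2 - \frac{1}{8 \left(\left(\left(-1 - 4\right)^{2} - 13\right) L + L\right)} = 2 - \frac{1}{8 \left(\left(\left(-5\right)^{2} - 13\right) L + L\right)} = 2 - \frac{1}{8 \left(\left(25 - 13\right) L + L\right)} = 2 - \frac{1}{8 \left(12 L + L\right)} = 2 - \frac{1}{8 \cdot 13 L} = 2 - \frac{\frac{1}{13} \frac{1}{L}}{8} = 2 - \frac{1}{104 L}$)
$S{\left(-286 \right)} - J = \left(2 - \frac{1}{104 \left(-286\right)}\right) - 372405 = \left(2 - - \frac{1}{29744}\right) - 372405 = \left(2 + \frac{1}{29744}\right) - 372405 = \frac{59489}{29744} - 372405 = - \frac{11076754831}{29744}$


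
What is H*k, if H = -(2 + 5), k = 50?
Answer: -350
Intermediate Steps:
H = -7 (H = -1*7 = -7)
H*k = -7*50 = -350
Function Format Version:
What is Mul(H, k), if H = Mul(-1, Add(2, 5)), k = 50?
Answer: -350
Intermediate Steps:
H = -7 (H = Mul(-1, 7) = -7)
Mul(H, k) = Mul(-7, 50) = -350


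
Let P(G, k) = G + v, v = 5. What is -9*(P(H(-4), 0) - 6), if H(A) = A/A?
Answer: 0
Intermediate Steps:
H(A) = 1
P(G, k) = 5 + G (P(G, k) = G + 5 = 5 + G)
-9*(P(H(-4), 0) - 6) = -9*((5 + 1) - 6) = -9*(6 - 6) = -9*0 = 0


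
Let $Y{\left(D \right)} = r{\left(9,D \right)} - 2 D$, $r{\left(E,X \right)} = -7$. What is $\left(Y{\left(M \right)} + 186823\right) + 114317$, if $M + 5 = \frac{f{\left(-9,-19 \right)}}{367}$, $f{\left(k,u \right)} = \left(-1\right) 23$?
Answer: $\frac{110519527}{367} \approx 3.0114 \cdot 10^{5}$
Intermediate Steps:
$f{\left(k,u \right)} = -23$
$M = - \frac{1858}{367}$ ($M = -5 - \frac{23}{367} = - \frac{1858}{367} \approx -5.0627$)
$Y{\left(D \right)} = -7 - 2 D$
$\left(Y{\left(M \right)} + 186823\right) + 114317 = \left(\left(-7 - - \frac{3716}{367}\right) + 186823\right) + 114317 = \left(\left(-7 + \frac{3716}{367}\right) + 186823\right) + 114317 = \left(\frac{1147}{367} + 186823\right) + 114317 = \frac{68565188}{367} + 114317 = \frac{110519527}{367}$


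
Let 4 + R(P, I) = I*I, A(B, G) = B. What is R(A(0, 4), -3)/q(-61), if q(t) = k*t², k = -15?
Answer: -1/11163 ≈ -8.9582e-5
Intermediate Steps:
R(P, I) = -4 + I² (R(P, I) = -4 + I*I = -4 + I²)
q(t) = -15*t²
R(A(0, 4), -3)/q(-61) = (-4 + (-3)²)/((-15*(-61)²)) = (-4 + 9)/((-15*3721)) = 5/(-55815) = 5*(-1/55815) = -1/11163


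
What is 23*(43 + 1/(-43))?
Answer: 42504/43 ≈ 988.46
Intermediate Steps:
23*(43 + 1/(-43)) = 23*(43 - 1/43) = 23*(1848/43) = 42504/43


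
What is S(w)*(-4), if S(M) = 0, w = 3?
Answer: 0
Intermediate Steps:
S(w)*(-4) = 0*(-4) = 0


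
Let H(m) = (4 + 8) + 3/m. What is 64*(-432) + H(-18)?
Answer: -165817/6 ≈ -27636.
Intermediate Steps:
H(m) = 12 + 3/m
64*(-432) + H(-18) = 64*(-432) + (12 + 3/(-18)) = -27648 + (12 + 3*(-1/18)) = -27648 + (12 - 1/6) = -27648 + 71/6 = -165817/6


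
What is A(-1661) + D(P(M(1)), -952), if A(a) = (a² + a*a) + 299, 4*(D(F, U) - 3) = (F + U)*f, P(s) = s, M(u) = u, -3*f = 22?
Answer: 11039775/2 ≈ 5.5199e+6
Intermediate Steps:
f = -22/3 (f = -⅓*22 = -22/3 ≈ -7.3333)
D(F, U) = 3 - 11*F/6 - 11*U/6 (D(F, U) = 3 + ((F + U)*(-22/3))/4 = 3 + (-22*F/3 - 22*U/3)/4 = 3 + (-11*F/6 - 11*U/6) = 3 - 11*F/6 - 11*U/6)
A(a) = 299 + 2*a² (A(a) = (a² + a²) + 299 = 2*a² + 299 = 299 + 2*a²)
A(-1661) + D(P(M(1)), -952) = (299 + 2*(-1661)²) + (3 - 11/6*1 - 11/6*(-952)) = (299 + 2*2758921) + (3 - 11/6 + 5236/3) = (299 + 5517842) + 3493/2 = 5518141 + 3493/2 = 11039775/2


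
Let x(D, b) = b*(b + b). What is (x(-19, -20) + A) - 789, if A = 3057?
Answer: 3068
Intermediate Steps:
x(D, b) = 2*b² (x(D, b) = b*(2*b) = 2*b²)
(x(-19, -20) + A) - 789 = (2*(-20)² + 3057) - 789 = (2*400 + 3057) - 789 = (800 + 3057) - 789 = 3857 - 789 = 3068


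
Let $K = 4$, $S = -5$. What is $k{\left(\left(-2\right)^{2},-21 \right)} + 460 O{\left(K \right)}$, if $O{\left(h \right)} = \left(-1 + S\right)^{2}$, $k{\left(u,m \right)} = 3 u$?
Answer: $16572$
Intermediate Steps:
$O{\left(h \right)} = 36$ ($O{\left(h \right)} = \left(-1 - 5\right)^{2} = \left(-6\right)^{2} = 36$)
$k{\left(\left(-2\right)^{2},-21 \right)} + 460 O{\left(K \right)} = 3 \left(-2\right)^{2} + 460 \cdot 36 = 3 \cdot 4 + 16560 = 12 + 16560 = 16572$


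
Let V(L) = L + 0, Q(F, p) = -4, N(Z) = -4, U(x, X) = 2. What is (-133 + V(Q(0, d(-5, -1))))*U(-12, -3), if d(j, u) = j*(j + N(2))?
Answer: -274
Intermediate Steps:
d(j, u) = j*(-4 + j) (d(j, u) = j*(j - 4) = j*(-4 + j))
V(L) = L
(-133 + V(Q(0, d(-5, -1))))*U(-12, -3) = (-133 - 4)*2 = -137*2 = -274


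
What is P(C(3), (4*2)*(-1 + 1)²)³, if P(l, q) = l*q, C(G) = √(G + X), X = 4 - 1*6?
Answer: 0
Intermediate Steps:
X = -2 (X = 4 - 6 = -2)
C(G) = √(-2 + G) (C(G) = √(G - 2) = √(-2 + G))
P(C(3), (4*2)*(-1 + 1)²)³ = (√(-2 + 3)*((4*2)*(-1 + 1)²))³ = (√1*(8*0²))³ = (1*(8*0))³ = (1*0)³ = 0³ = 0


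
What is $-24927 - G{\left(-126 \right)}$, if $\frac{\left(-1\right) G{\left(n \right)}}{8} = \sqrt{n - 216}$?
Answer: $-24927 + 24 i \sqrt{38} \approx -24927.0 + 147.95 i$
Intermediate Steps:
$G{\left(n \right)} = - 8 \sqrt{-216 + n}$ ($G{\left(n \right)} = - 8 \sqrt{n - 216} = - 8 \sqrt{-216 + n}$)
$-24927 - G{\left(-126 \right)} = -24927 - - 8 \sqrt{-216 - 126} = -24927 - - 8 \sqrt{-342} = -24927 - - 8 \cdot 3 i \sqrt{38} = -24927 - - 24 i \sqrt{38} = -24927 + 24 i \sqrt{38}$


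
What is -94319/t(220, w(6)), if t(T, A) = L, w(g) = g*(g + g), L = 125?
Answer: -94319/125 ≈ -754.55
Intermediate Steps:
w(g) = 2*g**2 (w(g) = g*(2*g) = 2*g**2)
t(T, A) = 125
-94319/t(220, w(6)) = -94319/125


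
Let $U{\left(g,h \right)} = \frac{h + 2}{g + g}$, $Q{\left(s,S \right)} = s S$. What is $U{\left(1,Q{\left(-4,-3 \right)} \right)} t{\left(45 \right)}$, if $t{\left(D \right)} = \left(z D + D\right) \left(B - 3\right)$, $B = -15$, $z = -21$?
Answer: $113400$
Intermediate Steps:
$Q{\left(s,S \right)} = S s$
$t{\left(D \right)} = 360 D$ ($t{\left(D \right)} = \left(- 21 D + D\right) \left(-15 - 3\right) = - 20 D \left(-18\right) = 360 D$)
$U{\left(g,h \right)} = \frac{2 + h}{2 g}$
$U{\left(1,Q{\left(-4,-3 \right)} \right)} t{\left(45 \right)} = \frac{2 - -12}{2 \cdot 1} \cdot 360 \cdot 45 = \frac{1}{2} \cdot 1 \left(2 + 12\right) 16200 = \frac{1}{2} \cdot 1 \cdot 14 \cdot 16200 = 7 \cdot 16200 = 113400$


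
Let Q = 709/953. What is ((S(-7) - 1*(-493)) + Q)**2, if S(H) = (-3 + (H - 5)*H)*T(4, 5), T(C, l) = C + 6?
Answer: 1543726731024/908209 ≈ 1.6997e+6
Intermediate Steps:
Q = 709/953 (Q = 709*(1/953) = 709/953 ≈ 0.74397)
T(C, l) = 6 + C
S(H) = -30 + 10*H*(-5 + H) (S(H) = (-3 + (H - 5)*H)*(6 + 4) = (-3 + (-5 + H)*H)*10 = (-3 + H*(-5 + H))*10 = -30 + 10*H*(-5 + H))
((S(-7) - 1*(-493)) + Q)**2 = (((-30 - 50*(-7) + 10*(-7)**2) - 1*(-493)) + 709/953)**2 = (((-30 + 350 + 10*49) + 493) + 709/953)**2 = (((-30 + 350 + 490) + 493) + 709/953)**2 = ((810 + 493) + 709/953)**2 = (1303 + 709/953)**2 = (1242468/953)**2 = 1543726731024/908209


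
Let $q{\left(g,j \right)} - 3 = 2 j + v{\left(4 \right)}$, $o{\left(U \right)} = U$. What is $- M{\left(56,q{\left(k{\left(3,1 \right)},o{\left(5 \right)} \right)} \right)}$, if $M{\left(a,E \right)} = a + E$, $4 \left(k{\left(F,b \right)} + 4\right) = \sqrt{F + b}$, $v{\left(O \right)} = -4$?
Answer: $-65$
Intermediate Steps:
$k{\left(F,b \right)} = -4 + \frac{\sqrt{F + b}}{4}$
$q{\left(g,j \right)} = -1 + 2 j$ ($q{\left(g,j \right)} = 3 + \left(2 j - 4\right) = 3 + \left(-4 + 2 j\right) = -1 + 2 j$)
$M{\left(a,E \right)} = E + a$
$- M{\left(56,q{\left(k{\left(3,1 \right)},o{\left(5 \right)} \right)} \right)} = - (\left(-1 + 2 \cdot 5\right) + 56) = - (\left(-1 + 10\right) + 56) = - (9 + 56) = \left(-1\right) 65 = -65$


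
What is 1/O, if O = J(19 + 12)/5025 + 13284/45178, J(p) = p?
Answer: 113509725/34076309 ≈ 3.3310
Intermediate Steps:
O = 34076309/113509725 (O = (19 + 12)/5025 + 13284/45178 = 31*(1/5025) + 13284*(1/45178) = 31/5025 + 6642/22589 = 34076309/113509725 ≈ 0.30021)
1/O = 1/(34076309/113509725) = 113509725/34076309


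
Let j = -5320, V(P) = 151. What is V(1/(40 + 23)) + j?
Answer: -5169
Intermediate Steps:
V(1/(40 + 23)) + j = 151 - 5320 = -5169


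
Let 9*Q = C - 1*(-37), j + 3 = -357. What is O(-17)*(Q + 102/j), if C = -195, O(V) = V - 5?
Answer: 35321/90 ≈ 392.46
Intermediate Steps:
j = -360 (j = -3 - 357 = -360)
O(V) = -5 + V
Q = -158/9 (Q = (-195 - 1*(-37))/9 = (-195 + 37)/9 = (⅑)*(-158) = -158/9 ≈ -17.556)
O(-17)*(Q + 102/j) = (-5 - 17)*(-158/9 + 102/(-360)) = -22*(-158/9 + 102*(-1/360)) = -22*(-158/9 - 17/60) = -22*(-3211/180) = 35321/90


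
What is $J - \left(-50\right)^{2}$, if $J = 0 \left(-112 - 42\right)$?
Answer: $-2500$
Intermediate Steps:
$J = 0$ ($J = 0 \left(-154\right) = 0$)
$J - \left(-50\right)^{2} = 0 - \left(-50\right)^{2} = 0 - 2500 = -2500$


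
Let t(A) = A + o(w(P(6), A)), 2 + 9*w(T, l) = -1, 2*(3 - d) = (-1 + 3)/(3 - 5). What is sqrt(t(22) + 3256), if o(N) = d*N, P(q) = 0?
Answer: sqrt(117966)/6 ≈ 57.244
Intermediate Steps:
d = 7/2 (d = 3 - (-1 + 3)/(2*(3 - 5)) = 3 - 1/(-2) = 3 - (-1)/2 = 3 - 1/2*(-1) = 3 + 1/2 = 7/2 ≈ 3.5000)
w(T, l) = -1/3 (w(T, l) = -2/9 + (1/9)*(-1) = -2/9 - 1/9 = -1/3)
o(N) = 7*N/2
t(A) = -7/6 + A (t(A) = A + (7/2)*(-1/3) = A - 7/6 = -7/6 + A)
sqrt(t(22) + 3256) = sqrt((-7/6 + 22) + 3256) = sqrt(125/6 + 3256) = sqrt(19661/6) = sqrt(117966)/6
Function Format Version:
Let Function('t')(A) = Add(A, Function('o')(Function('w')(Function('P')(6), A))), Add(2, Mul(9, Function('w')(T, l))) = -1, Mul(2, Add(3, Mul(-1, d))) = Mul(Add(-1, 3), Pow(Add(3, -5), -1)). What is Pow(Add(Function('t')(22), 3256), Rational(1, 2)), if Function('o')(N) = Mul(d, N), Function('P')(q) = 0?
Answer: Mul(Rational(1, 6), Pow(117966, Rational(1, 2))) ≈ 57.244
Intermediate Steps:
d = Rational(7, 2) (d = Add(3, Mul(Rational(-1, 2), Mul(Add(-1, 3), Pow(Add(3, -5), -1)))) = Add(3, Mul(Rational(-1, 2), Mul(2, Pow(-2, -1)))) = Add(3, Mul(Rational(-1, 2), Mul(2, Rational(-1, 2)))) = Add(3, Mul(Rational(-1, 2), -1)) = Add(3, Rational(1, 2)) = Rational(7, 2) ≈ 3.5000)
Function('w')(T, l) = Rational(-1, 3) (Function('w')(T, l) = Add(Rational(-2, 9), Mul(Rational(1, 9), -1)) = Add(Rational(-2, 9), Rational(-1, 9)) = Rational(-1, 3))
Function('o')(N) = Mul(Rational(7, 2), N)
Function('t')(A) = Add(Rational(-7, 6), A) (Function('t')(A) = Add(A, Mul(Rational(7, 2), Rational(-1, 3))) = Add(A, Rational(-7, 6)) = Add(Rational(-7, 6), A))
Pow(Add(Function('t')(22), 3256), Rational(1, 2)) = Pow(Add(Add(Rational(-7, 6), 22), 3256), Rational(1, 2)) = Pow(Add(Rational(125, 6), 3256), Rational(1, 2)) = Pow(Rational(19661, 6), Rational(1, 2)) = Mul(Rational(1, 6), Pow(117966, Rational(1, 2)))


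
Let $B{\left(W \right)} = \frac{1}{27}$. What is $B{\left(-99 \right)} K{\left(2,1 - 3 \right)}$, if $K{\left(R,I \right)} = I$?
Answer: $- \frac{2}{27} \approx -0.074074$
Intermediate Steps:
$B{\left(W \right)} = \frac{1}{27}$
$B{\left(-99 \right)} K{\left(2,1 - 3 \right)} = \frac{1 - 3}{27} = \frac{1}{27} \left(-2\right) = - \frac{2}{27}$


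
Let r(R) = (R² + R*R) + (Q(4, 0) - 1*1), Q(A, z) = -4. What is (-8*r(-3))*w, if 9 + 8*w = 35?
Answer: -338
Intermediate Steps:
w = 13/4 (w = -9/8 + (⅛)*35 = -9/8 + 35/8 = 13/4 ≈ 3.2500)
r(R) = -5 + 2*R² (r(R) = (R² + R*R) + (-4 - 1*1) = (R² + R²) + (-4 - 1) = 2*R² - 5 = -5 + 2*R²)
(-8*r(-3))*w = -8*(-5 + 2*(-3)²)*(13/4) = -8*(-5 + 2*9)*(13/4) = -8*(-5 + 18)*(13/4) = -8*13*(13/4) = -104*13/4 = -338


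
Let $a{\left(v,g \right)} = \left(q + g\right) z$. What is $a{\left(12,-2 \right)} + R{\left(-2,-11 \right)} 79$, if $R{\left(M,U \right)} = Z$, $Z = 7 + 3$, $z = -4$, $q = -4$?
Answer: $814$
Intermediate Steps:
$a{\left(v,g \right)} = 16 - 4 g$ ($a{\left(v,g \right)} = \left(-4 + g\right) \left(-4\right) = 16 - 4 g$)
$Z = 10$
$R{\left(M,U \right)} = 10$
$a{\left(12,-2 \right)} + R{\left(-2,-11 \right)} 79 = \left(16 - -8\right) + 10 \cdot 79 = \left(16 + 8\right) + 790 = 24 + 790 = 814$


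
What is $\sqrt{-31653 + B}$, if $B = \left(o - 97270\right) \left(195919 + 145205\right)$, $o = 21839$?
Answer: $i \sqrt{25731356097} \approx 1.6041 \cdot 10^{5} i$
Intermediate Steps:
$B = -25731324444$ ($B = \left(21839 - 97270\right) \left(195919 + 145205\right) = \left(-75431\right) 341124 = -25731324444$)
$\sqrt{-31653 + B} = \sqrt{-31653 - 25731324444} = \sqrt{-25731356097} = i \sqrt{25731356097}$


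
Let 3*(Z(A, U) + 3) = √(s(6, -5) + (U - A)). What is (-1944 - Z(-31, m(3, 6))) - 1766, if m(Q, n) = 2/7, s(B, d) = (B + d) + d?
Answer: -3707 - √1337/21 ≈ -3708.7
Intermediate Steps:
s(B, d) = B + 2*d
m(Q, n) = 2/7 (m(Q, n) = 2*(⅐) = 2/7)
Z(A, U) = -3 + √(-4 + U - A)/3 (Z(A, U) = -3 + √((6 + 2*(-5)) + (U - A))/3 = -3 + √((6 - 10) + (U - A))/3 = -3 + √(-4 + (U - A))/3 = -3 + √(-4 + U - A)/3)
(-1944 - Z(-31, m(3, 6))) - 1766 = (-1944 - (-3 + √(-4 + 2/7 - 1*(-31))/3)) - 1766 = (-1944 - (-3 + √(-4 + 2/7 + 31)/3)) - 1766 = (-1944 - (-3 + √(191/7)/3)) - 1766 = (-1944 - (-3 + (√1337/7)/3)) - 1766 = (-1944 - (-3 + √1337/21)) - 1766 = (-1944 + (3 - √1337/21)) - 1766 = (-1941 - √1337/21) - 1766 = -3707 - √1337/21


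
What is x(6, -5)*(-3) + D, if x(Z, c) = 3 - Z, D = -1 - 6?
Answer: 2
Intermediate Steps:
D = -7
x(6, -5)*(-3) + D = (3 - 1*6)*(-3) - 7 = (3 - 6)*(-3) - 7 = -3*(-3) - 7 = 9 - 7 = 2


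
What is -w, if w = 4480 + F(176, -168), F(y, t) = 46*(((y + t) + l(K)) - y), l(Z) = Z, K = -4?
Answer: 3432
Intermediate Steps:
F(y, t) = -184 + 46*t (F(y, t) = 46*(((y + t) - 4) - y) = 46*(((t + y) - 4) - y) = 46*((-4 + t + y) - y) = 46*(-4 + t) = -184 + 46*t)
w = -3432 (w = 4480 + (-184 + 46*(-168)) = 4480 + (-184 - 7728) = 4480 - 7912 = -3432)
-w = -1*(-3432) = 3432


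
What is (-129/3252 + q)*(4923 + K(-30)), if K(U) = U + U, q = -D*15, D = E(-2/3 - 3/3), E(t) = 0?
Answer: -209109/1084 ≈ -192.91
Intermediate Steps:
D = 0
q = 0 (q = -1*0*15 = 0*15 = 0)
K(U) = 2*U
(-129/3252 + q)*(4923 + K(-30)) = (-129/3252 + 0)*(4923 + 2*(-30)) = (-129*1/3252 + 0)*(4923 - 60) = (-43/1084 + 0)*4863 = -43/1084*4863 = -209109/1084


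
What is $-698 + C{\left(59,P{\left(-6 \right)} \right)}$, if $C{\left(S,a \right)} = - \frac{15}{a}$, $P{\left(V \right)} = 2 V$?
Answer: $- \frac{2787}{4} \approx -696.75$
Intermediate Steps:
$-698 + C{\left(59,P{\left(-6 \right)} \right)} = -698 - \frac{15}{2 \left(-6\right)} = -698 - \frac{15}{-12} = -698 - - \frac{5}{4} = -698 + \frac{5}{4} = - \frac{2787}{4}$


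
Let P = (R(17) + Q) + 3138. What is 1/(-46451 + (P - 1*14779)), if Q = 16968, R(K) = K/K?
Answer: -1/41123 ≈ -2.4317e-5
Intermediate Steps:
R(K) = 1
P = 20107 (P = (1 + 16968) + 3138 = 16969 + 3138 = 20107)
1/(-46451 + (P - 1*14779)) = 1/(-46451 + (20107 - 1*14779)) = 1/(-46451 + (20107 - 14779)) = 1/(-46451 + 5328) = 1/(-41123) = -1/41123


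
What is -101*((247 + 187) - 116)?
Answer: -32118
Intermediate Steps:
-101*((247 + 187) - 116) = -101*(434 - 116) = -101*318 = -32118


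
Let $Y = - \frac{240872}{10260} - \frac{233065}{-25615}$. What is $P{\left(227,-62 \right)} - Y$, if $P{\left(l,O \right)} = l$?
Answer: $\frac{3171826834}{13140495} \approx 241.38$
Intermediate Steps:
$Y = - \frac{188934469}{13140495}$ ($Y = \left(-240872\right) \frac{1}{10260} - - \frac{46613}{5123} = - \frac{60218}{2565} + \frac{46613}{5123} = - \frac{188934469}{13140495} \approx -14.378$)
$P{\left(227,-62 \right)} - Y = 227 - - \frac{188934469}{13140495} = 227 + \frac{188934469}{13140495} = \frac{3171826834}{13140495}$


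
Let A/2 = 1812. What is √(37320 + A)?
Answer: 4*√2559 ≈ 202.35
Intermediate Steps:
A = 3624 (A = 2*1812 = 3624)
√(37320 + A) = √(37320 + 3624) = √40944 = 4*√2559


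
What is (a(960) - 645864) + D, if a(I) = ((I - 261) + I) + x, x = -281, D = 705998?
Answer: 61512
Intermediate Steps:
a(I) = -542 + 2*I (a(I) = ((I - 261) + I) - 281 = ((-261 + I) + I) - 281 = (-261 + 2*I) - 281 = -542 + 2*I)
(a(960) - 645864) + D = ((-542 + 2*960) - 645864) + 705998 = ((-542 + 1920) - 645864) + 705998 = (1378 - 645864) + 705998 = -644486 + 705998 = 61512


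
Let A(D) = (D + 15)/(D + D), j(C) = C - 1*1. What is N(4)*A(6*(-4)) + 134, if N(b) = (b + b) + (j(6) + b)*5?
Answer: 2303/16 ≈ 143.94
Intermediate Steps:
j(C) = -1 + C (j(C) = C - 1 = -1 + C)
N(b) = 25 + 7*b (N(b) = (b + b) + ((-1 + 6) + b)*5 = 2*b + (5 + b)*5 = 2*b + (25 + 5*b) = 25 + 7*b)
A(D) = (15 + D)/(2*D) (A(D) = (15 + D)/((2*D)) = (15 + D)*(1/(2*D)) = (15 + D)/(2*D))
N(4)*A(6*(-4)) + 134 = (25 + 7*4)*((15 + 6*(-4))/(2*((6*(-4))))) + 134 = (25 + 28)*((1/2)*(15 - 24)/(-24)) + 134 = 53*((1/2)*(-1/24)*(-9)) + 134 = 53*(3/16) + 134 = 159/16 + 134 = 2303/16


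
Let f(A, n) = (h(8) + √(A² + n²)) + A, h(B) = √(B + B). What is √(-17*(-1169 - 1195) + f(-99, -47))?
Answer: √(40093 + √12010) ≈ 200.51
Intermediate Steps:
h(B) = √2*√B (h(B) = √(2*B) = √2*√B)
f(A, n) = 4 + A + √(A² + n²) (f(A, n) = (√2*√8 + √(A² + n²)) + A = (√2*(2*√2) + √(A² + n²)) + A = (4 + √(A² + n²)) + A = 4 + A + √(A² + n²))
√(-17*(-1169 - 1195) + f(-99, -47)) = √(-17*(-1169 - 1195) + (4 - 99 + √((-99)² + (-47)²))) = √(-17*(-2364) + (4 - 99 + √(9801 + 2209))) = √(40188 + (4 - 99 + √12010)) = √(40188 + (-95 + √12010)) = √(40093 + √12010)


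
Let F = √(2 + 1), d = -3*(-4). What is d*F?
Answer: 12*√3 ≈ 20.785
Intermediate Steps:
d = 12
F = √3 ≈ 1.7320
d*F = 12*√3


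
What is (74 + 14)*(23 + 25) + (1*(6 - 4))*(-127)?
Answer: 3970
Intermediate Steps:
(74 + 14)*(23 + 25) + (1*(6 - 4))*(-127) = 88*48 + (1*2)*(-127) = 4224 + 2*(-127) = 4224 - 254 = 3970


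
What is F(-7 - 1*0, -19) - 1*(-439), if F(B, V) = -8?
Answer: 431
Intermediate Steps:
F(-7 - 1*0, -19) - 1*(-439) = -8 - 1*(-439) = -8 + 439 = 431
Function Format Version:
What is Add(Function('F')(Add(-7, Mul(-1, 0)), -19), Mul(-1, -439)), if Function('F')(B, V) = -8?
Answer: 431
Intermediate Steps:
Add(Function('F')(Add(-7, Mul(-1, 0)), -19), Mul(-1, -439)) = Add(-8, Mul(-1, -439)) = Add(-8, 439) = 431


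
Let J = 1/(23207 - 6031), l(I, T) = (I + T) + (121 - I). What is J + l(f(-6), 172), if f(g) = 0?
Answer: 5032569/17176 ≈ 293.00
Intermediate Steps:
l(I, T) = 121 + T
J = 1/17176 ≈ 5.8221e-5
J + l(f(-6), 172) = 1/17176 + (121 + 172) = 1/17176 + 293 = 5032569/17176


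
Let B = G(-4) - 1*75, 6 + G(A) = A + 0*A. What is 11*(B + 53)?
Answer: -352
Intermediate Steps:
G(A) = -6 + A (G(A) = -6 + (A + 0*A) = -6 + (A + 0) = -6 + A)
B = -85 (B = (-6 - 4) - 1*75 = -10 - 75 = -85)
11*(B + 53) = 11*(-85 + 53) = 11*(-32) = -352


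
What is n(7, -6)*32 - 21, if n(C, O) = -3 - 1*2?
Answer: -181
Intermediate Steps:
n(C, O) = -5 (n(C, O) = -3 - 2 = -5)
n(7, -6)*32 - 21 = -5*32 - 21 = -160 - 21 = -181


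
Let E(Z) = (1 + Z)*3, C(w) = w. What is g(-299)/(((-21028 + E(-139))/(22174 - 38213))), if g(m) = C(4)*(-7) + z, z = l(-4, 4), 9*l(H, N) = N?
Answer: -1988836/96489 ≈ -20.612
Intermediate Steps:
l(H, N) = N/9
z = 4/9 (z = (⅑)*4 = 4/9 ≈ 0.44444)
E(Z) = 3 + 3*Z
g(m) = -248/9 (g(m) = 4*(-7) + 4/9 = -28 + 4/9 = -248/9)
g(-299)/(((-21028 + E(-139))/(22174 - 38213))) = -248*(22174 - 38213)/(-21028 + (3 + 3*(-139)))/9 = -248*(-16039/(-21028 + (3 - 417)))/9 = -248*(-16039/(-21028 - 414))/9 = -248/(9*((-21442*(-1/16039)))) = -248/(9*21442/16039) = -248/9*16039/21442 = -1988836/96489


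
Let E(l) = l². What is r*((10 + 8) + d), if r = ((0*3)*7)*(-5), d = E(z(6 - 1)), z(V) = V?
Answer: 0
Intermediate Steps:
d = 25 (d = (6 - 1)² = 5² = 25)
r = 0 (r = (0*7)*(-5) = 0*(-5) = 0)
r*((10 + 8) + d) = 0*((10 + 8) + 25) = 0*(18 + 25) = 0*43 = 0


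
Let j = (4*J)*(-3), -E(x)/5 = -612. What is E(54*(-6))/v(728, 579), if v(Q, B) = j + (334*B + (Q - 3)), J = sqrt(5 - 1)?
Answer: 3060/194087 ≈ 0.015766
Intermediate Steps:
J = 2 (J = sqrt(4) = 2)
E(x) = 3060 (E(x) = -5*(-612) = 3060)
j = -24 (j = (4*2)*(-3) = 8*(-3) = -24)
v(Q, B) = -27 + Q + 334*B (v(Q, B) = -24 + (334*B + (Q - 3)) = -24 + (334*B + (-3 + Q)) = -24 + (-3 + Q + 334*B) = -27 + Q + 334*B)
E(54*(-6))/v(728, 579) = 3060/(-27 + 728 + 334*579) = 3060/(-27 + 728 + 193386) = 3060/194087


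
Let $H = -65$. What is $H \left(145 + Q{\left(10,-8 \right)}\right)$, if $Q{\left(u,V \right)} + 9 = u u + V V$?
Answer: $-19500$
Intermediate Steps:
$Q{\left(u,V \right)} = -9 + V^{2} + u^{2}$ ($Q{\left(u,V \right)} = -9 + \left(u u + V V\right) = -9 + \left(u^{2} + V^{2}\right) = -9 + \left(V^{2} + u^{2}\right) = -9 + V^{2} + u^{2}$)
$H \left(145 + Q{\left(10,-8 \right)}\right) = - 65 \left(145 + \left(-9 + \left(-8\right)^{2} + 10^{2}\right)\right) = - 65 \left(145 + \left(-9 + 64 + 100\right)\right) = - 65 \left(145 + 155\right) = \left(-65\right) 300 = -19500$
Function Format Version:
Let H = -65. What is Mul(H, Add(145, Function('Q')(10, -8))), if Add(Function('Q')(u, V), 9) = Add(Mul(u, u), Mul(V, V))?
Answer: -19500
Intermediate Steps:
Function('Q')(u, V) = Add(-9, Pow(V, 2), Pow(u, 2)) (Function('Q')(u, V) = Add(-9, Add(Mul(u, u), Mul(V, V))) = Add(-9, Add(Pow(u, 2), Pow(V, 2))) = Add(-9, Add(Pow(V, 2), Pow(u, 2))) = Add(-9, Pow(V, 2), Pow(u, 2)))
Mul(H, Add(145, Function('Q')(10, -8))) = Mul(-65, Add(145, Add(-9, Pow(-8, 2), Pow(10, 2)))) = Mul(-65, Add(145, Add(-9, 64, 100))) = Mul(-65, Add(145, 155)) = Mul(-65, 300) = -19500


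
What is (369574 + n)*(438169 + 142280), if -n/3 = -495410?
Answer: 1077199575996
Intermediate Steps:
n = 1486230 (n = -3*(-495410) = 1486230)
(369574 + n)*(438169 + 142280) = (369574 + 1486230)*(438169 + 142280) = 1855804*580449 = 1077199575996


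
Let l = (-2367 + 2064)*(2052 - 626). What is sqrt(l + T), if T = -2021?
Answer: I*sqrt(434099) ≈ 658.86*I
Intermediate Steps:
l = -432078 (l = -303*1426 = -432078)
sqrt(l + T) = sqrt(-432078 - 2021) = sqrt(-434099) = I*sqrt(434099)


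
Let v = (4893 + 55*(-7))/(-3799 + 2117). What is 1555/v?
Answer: -1307755/2254 ≈ -580.19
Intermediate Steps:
v = -2254/841 (v = (4893 - 385)/(-1682) = 4508*(-1/1682) = -2254/841 ≈ -2.6801)
1555/v = 1555/(-2254/841) = 1555*(-841/2254) = -1307755/2254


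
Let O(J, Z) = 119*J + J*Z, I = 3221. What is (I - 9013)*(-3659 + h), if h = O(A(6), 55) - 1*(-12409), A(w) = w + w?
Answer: -62773696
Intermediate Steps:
A(w) = 2*w
h = 14497 (h = (2*6)*(119 + 55) - 1*(-12409) = 12*174 + 12409 = 2088 + 12409 = 14497)
(I - 9013)*(-3659 + h) = (3221 - 9013)*(-3659 + 14497) = -5792*10838 = -62773696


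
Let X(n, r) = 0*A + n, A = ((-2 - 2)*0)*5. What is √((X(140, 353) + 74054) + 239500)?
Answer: √313694 ≈ 560.08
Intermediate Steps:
A = 0 (A = -4*0*5 = 0*5 = 0)
X(n, r) = n (X(n, r) = 0*0 + n = 0 + n = n)
√((X(140, 353) + 74054) + 239500) = √((140 + 74054) + 239500) = √(74194 + 239500) = √313694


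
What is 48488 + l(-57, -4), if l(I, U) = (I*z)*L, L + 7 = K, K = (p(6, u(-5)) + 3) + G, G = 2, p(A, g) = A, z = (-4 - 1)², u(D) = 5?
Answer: 42788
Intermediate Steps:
z = 25 (z = (-5)² = 25)
K = 11 (K = (6 + 3) + 2 = 9 + 2 = 11)
L = 4 (L = -7 + 11 = 4)
l(I, U) = 100*I (l(I, U) = (I*25)*4 = (25*I)*4 = 100*I)
48488 + l(-57, -4) = 48488 + 100*(-57) = 48488 - 5700 = 42788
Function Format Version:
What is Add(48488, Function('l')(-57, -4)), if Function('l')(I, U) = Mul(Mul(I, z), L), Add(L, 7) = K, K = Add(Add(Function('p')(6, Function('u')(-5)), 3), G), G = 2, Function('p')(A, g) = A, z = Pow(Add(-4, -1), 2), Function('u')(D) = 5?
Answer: 42788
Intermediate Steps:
z = 25 (z = Pow(-5, 2) = 25)
K = 11 (K = Add(Add(6, 3), 2) = Add(9, 2) = 11)
L = 4 (L = Add(-7, 11) = 4)
Function('l')(I, U) = Mul(100, I) (Function('l')(I, U) = Mul(Mul(I, 25), 4) = Mul(Mul(25, I), 4) = Mul(100, I))
Add(48488, Function('l')(-57, -4)) = Add(48488, Mul(100, -57)) = Add(48488, -5700) = 42788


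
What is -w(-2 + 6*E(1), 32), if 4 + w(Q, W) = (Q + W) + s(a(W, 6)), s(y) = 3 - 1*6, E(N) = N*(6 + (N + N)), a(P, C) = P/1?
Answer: -71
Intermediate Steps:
a(P, C) = P (a(P, C) = P*1 = P)
E(N) = N*(6 + 2*N)
s(y) = -3 (s(y) = 3 - 6 = -3)
w(Q, W) = -7 + Q + W (w(Q, W) = -4 + ((Q + W) - 3) = -4 + (-3 + Q + W) = -7 + Q + W)
-w(-2 + 6*E(1), 32) = -(-7 + (-2 + 6*(2*1*(3 + 1))) + 32) = -(-7 + (-2 + 6*(2*1*4)) + 32) = -(-7 + (-2 + 6*8) + 32) = -(-7 + (-2 + 48) + 32) = -(-7 + 46 + 32) = -1*71 = -71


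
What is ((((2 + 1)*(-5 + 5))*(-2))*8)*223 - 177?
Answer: -177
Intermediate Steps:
((((2 + 1)*(-5 + 5))*(-2))*8)*223 - 177 = (((3*0)*(-2))*8)*223 - 177 = ((0*(-2))*8)*223 - 177 = (0*8)*223 - 177 = 0*223 - 177 = 0 - 177 = -177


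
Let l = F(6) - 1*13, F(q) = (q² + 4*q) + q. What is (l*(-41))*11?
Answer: -23903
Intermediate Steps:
F(q) = q² + 5*q
l = 53 (l = 6*(5 + 6) - 1*13 = 6*11 - 13 = 66 - 13 = 53)
(l*(-41))*11 = (53*(-41))*11 = -2173*11 = -23903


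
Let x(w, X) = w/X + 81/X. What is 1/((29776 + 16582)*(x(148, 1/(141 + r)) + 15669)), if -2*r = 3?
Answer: 1/2207312991 ≈ 4.5304e-10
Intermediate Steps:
r = -3/2 (r = -½*3 = -3/2 ≈ -1.5000)
x(w, X) = 81/X + w/X
1/((29776 + 16582)*(x(148, 1/(141 + r)) + 15669)) = 1/((29776 + 16582)*((81 + 148)/(1/(141 - 3/2)) + 15669)) = 1/(46358*(229/1/(279/2) + 15669)) = 1/(46358*(229/(2/279) + 15669)) = 1/(46358*((279/2)*229 + 15669)) = 1/(46358*(63891/2 + 15669)) = 1/(46358*(95229/2)) = 1/2207312991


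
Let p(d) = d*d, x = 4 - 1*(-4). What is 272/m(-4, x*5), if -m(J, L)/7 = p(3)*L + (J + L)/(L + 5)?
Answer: -340/3157 ≈ -0.10770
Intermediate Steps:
x = 8 (x = 4 + 4 = 8)
p(d) = d**2
m(J, L) = -63*L - 7*(J + L)/(5 + L) (m(J, L) = -7*(3**2*L + (J + L)/(L + 5)) = -7*(9*L + (J + L)/(5 + L)) = -63*L - 7*(J + L)/(5 + L))
272/m(-4, x*5) = 272/(7*(-1*(-4) - 368*5 - 9*(8*5)**2)/(5 + 8*5)) = 272/(7*(4 - 46*40 - 9*40**2)/(5 + 40)) = 272/(7*(4 - 1840 - 9*1600)/45) = 272/(7*(1/45)*(4 - 1840 - 14400)) = 272/(7*(1/45)*(-16236)) = 272/(-12628/5) = -5/12628*272 = -340/3157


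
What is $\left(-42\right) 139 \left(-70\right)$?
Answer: $408660$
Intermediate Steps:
$\left(-42\right) 139 \left(-70\right) = \left(-5838\right) \left(-70\right) = 408660$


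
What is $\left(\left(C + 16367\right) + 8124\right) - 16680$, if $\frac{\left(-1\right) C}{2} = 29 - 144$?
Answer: $8041$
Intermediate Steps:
$C = 230$ ($C = - 2 \left(29 - 144\right) = \left(-2\right) \left(-115\right) = 230$)
$\left(\left(C + 16367\right) + 8124\right) - 16680 = \left(\left(230 + 16367\right) + 8124\right) - 16680 = \left(16597 + 8124\right) - 16680 = 24721 - 16680 = 8041$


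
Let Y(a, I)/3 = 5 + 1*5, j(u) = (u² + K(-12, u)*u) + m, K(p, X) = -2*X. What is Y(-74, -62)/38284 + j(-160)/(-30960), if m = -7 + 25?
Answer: 122538761/148159080 ≈ 0.82708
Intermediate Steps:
m = 18
j(u) = 18 - u² (j(u) = (u² + (-2*u)*u) + 18 = (u² - 2*u²) + 18 = -u² + 18 = 18 - u²)
Y(a, I) = 30 (Y(a, I) = 3*(5 + 1*5) = 3*(5 + 5) = 3*10 = 30)
Y(-74, -62)/38284 + j(-160)/(-30960) = 30/38284 + (18 - 1*(-160)²)/(-30960) = 30*(1/38284) + (18 - 1*25600)*(-1/30960) = 15/19142 + (18 - 25600)*(-1/30960) = 15/19142 - 25582*(-1/30960) = 15/19142 + 12791/15480 = 122538761/148159080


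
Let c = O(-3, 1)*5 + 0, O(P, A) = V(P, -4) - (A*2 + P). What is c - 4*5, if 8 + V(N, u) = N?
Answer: -70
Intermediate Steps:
V(N, u) = -8 + N
O(P, A) = -8 - 2*A (O(P, A) = (-8 + P) - (A*2 + P) = (-8 + P) - (2*A + P) = (-8 + P) - (P + 2*A) = (-8 + P) + (-P - 2*A) = -8 - 2*A)
c = -50 (c = (-8 - 2*1)*5 + 0 = (-8 - 2)*5 + 0 = -10*5 + 0 = -50 + 0 = -50)
c - 4*5 = -50 - 4*5 = -50 - 20 = -70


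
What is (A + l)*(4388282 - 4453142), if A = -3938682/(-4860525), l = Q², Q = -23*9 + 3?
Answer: -874656761582568/324035 ≈ -2.6993e+9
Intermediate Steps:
Q = -204 (Q = -207 + 3 = -204)
l = 41616 (l = (-204)² = 41616)
A = 1312894/1620175 (A = -3938682*(-1/4860525) = 1312894/1620175 ≈ 0.81034)
(A + l)*(4388282 - 4453142) = (1312894/1620175 + 41616)*(4388282 - 4453142) = (67426515694/1620175)*(-64860) = -874656761582568/324035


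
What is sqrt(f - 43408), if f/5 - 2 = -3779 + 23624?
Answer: 3*sqrt(6203) ≈ 236.28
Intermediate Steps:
f = 99235 (f = 10 + 5*(-3779 + 23624) = 10 + 5*19845 = 10 + 99225 = 99235)
sqrt(f - 43408) = sqrt(99235 - 43408) = sqrt(55827) = 3*sqrt(6203)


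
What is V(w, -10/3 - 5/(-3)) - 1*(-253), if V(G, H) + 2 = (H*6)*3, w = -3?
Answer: 221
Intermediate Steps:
V(G, H) = -2 + 18*H (V(G, H) = -2 + (H*6)*3 = -2 + (6*H)*3 = -2 + 18*H)
V(w, -10/3 - 5/(-3)) - 1*(-253) = (-2 + 18*(-10/3 - 5/(-3))) - 1*(-253) = (-2 + 18*(-10*1/3 - 5*(-1/3))) + 253 = (-2 + 18*(-10/3 + 5/3)) + 253 = (-2 + 18*(-5/3)) + 253 = (-2 - 30) + 253 = -32 + 253 = 221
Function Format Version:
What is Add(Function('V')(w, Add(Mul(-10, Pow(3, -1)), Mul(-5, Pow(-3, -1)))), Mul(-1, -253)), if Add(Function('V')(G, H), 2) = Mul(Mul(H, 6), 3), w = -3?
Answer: 221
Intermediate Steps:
Function('V')(G, H) = Add(-2, Mul(18, H)) (Function('V')(G, H) = Add(-2, Mul(Mul(H, 6), 3)) = Add(-2, Mul(Mul(6, H), 3)) = Add(-2, Mul(18, H)))
Add(Function('V')(w, Add(Mul(-10, Pow(3, -1)), Mul(-5, Pow(-3, -1)))), Mul(-1, -253)) = Add(Add(-2, Mul(18, Add(Mul(-10, Pow(3, -1)), Mul(-5, Pow(-3, -1))))), Mul(-1, -253)) = Add(Add(-2, Mul(18, Add(Mul(-10, Rational(1, 3)), Mul(-5, Rational(-1, 3))))), 253) = Add(Add(-2, Mul(18, Add(Rational(-10, 3), Rational(5, 3)))), 253) = Add(Add(-2, Mul(18, Rational(-5, 3))), 253) = Add(Add(-2, -30), 253) = Add(-32, 253) = 221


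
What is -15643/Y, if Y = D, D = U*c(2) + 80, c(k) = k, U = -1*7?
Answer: -15643/66 ≈ -237.02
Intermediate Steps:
U = -7
D = 66 (D = -7*2 + 80 = -14 + 80 = 66)
Y = 66
-15643/Y = -15643/66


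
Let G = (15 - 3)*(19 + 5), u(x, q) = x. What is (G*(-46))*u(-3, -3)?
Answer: 39744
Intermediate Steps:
G = 288 (G = 12*24 = 288)
(G*(-46))*u(-3, -3) = (288*(-46))*(-3) = -13248*(-3) = 39744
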